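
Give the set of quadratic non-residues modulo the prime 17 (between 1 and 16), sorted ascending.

3, 5, 6, 7, 10, 11, 12, 14

Square k = 1,…,8 (k and 17−k give the same square):
1²=1, 2²=4, 3²=9, 4²=16, 5²≡8, 6²≡2, 7²≡15, 8²≡13 (mod 17).
The residues are {1, 2, 4, 8, 9, 13, 15, 16}; the non-residues are the remaining 8 nonzero classes.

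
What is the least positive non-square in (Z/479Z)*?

(2/479) = +1, so 2 is a residue.
(3/479) = +1, so 3 is a residue.
(4/479) = +1, so 4 is a residue.
(5/479) = +1, so 5 is a residue.
(6/479) = +1, so 6 is a residue.
(7/479) = +1, so 7 is a residue.
(8/479) = +1, so 8 is a residue.
(9/479) = +1, so 9 is a residue.
(10/479) = +1, so 10 is a residue.
(11/479) = +1, so 11 is a residue.
(12/479) = +1, so 12 is a residue.
(13/479) = −1, so 13 is the smallest positive non-residue mod 479.

13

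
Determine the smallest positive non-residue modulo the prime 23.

5

(2/23) = +1, so 2 is a residue.
(3/23) = +1, so 3 is a residue.
(4/23) = +1, so 4 is a residue.
(5/23) = −1, so 5 is the smallest positive non-residue mod 23.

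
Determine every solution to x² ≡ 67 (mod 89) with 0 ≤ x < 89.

89 ≡ 1 (mod 4), so we find a root by search.
Trying successive values, 44² = 1936 ≡ 67 (mod 89). The other root is 89 − 44 = 45.

44, 45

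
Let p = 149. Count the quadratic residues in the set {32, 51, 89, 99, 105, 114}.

1

(32/149) = -1 → non-residue.
(51/149) = -1 → non-residue.
(89/149) = -1 → non-residue.
(99/149) = -1 → non-residue.
(105/149) = -1 → non-residue.
(114/149) = +1 → QR.
Total quadratic residues among the 6: 1.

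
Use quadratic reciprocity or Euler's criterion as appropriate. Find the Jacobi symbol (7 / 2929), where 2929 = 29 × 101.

Reciprocity: 7 ≡ 3 and 2929 ≡ 1 (mod 4), so (7/2929) = +(2929/7).
Reduce top mod 7: now compute (3/7).
Reciprocity: 3 ≡ 3 and 7 ≡ 3 (mod 4), so (3/7) = −(7/3).
Reduce top mod 3: now compute (1/3).
Reached (1/3) = 1. Collecting the sign flips along the way, the symbol is -1.

-1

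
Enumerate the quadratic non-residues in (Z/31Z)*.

3,6,11,12,13,15,17,21,22,23,24,26,27,29,30

Square k = 1,…,15 (k and 31−k give the same square):
1²=1, 2²=4, 3²=9, 4²=16, 5²=25, 6²≡5, 7²≡18, 8²≡2, 9²≡19, 10²≡7, 11²≡28, 12²≡20, 13²≡14, 14²≡10, 15²≡8 (mod 31).
The residues are {1, 2, 4, 5, 7, 8, 9, 10, 14, 16, 18, 19, 20, 25, 28}; the non-residues are the remaining 15 nonzero classes.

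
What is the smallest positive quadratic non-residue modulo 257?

(2/257) = +1, so 2 is a residue.
(3/257) = −1, so 3 is the smallest positive non-residue mod 257.

3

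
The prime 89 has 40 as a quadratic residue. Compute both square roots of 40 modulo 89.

89 ≡ 1 (mod 4), so we find a root by search.
Trying successive values, 29² = 841 ≡ 40 (mod 89). The other root is 89 − 29 = 60.

29, 60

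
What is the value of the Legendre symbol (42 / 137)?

Pull out 2: since 137 ≡ 1 (mod 8), (2/137) = +1.
Reciprocity: 21 ≡ 1 and 137 ≡ 1 (mod 4), so (21/137) = +(137/21).
Reduce top mod 21: now compute (11/21).
Reciprocity: 11 ≡ 3 and 21 ≡ 1 (mod 4), so (11/21) = +(21/11).
Reduce top mod 11: now compute (10/11).
Pull out 2: since 11 ≡ 3 (mod 8), (2/11) = -1.
Reciprocity: 5 ≡ 1 and 11 ≡ 3 (mod 4), so (5/11) = +(11/5).
Reduce top mod 5: now compute (1/5).
Reached (1/5) = 1. Collecting the sign flips along the way, the symbol is -1.

-1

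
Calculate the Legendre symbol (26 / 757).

Pull out 2: since 757 ≡ 5 (mod 8), (2/757) = -1.
Reciprocity: 13 ≡ 1 and 757 ≡ 1 (mod 4), so (13/757) = +(757/13).
Reduce top mod 13: now compute (3/13).
Reciprocity: 3 ≡ 3 and 13 ≡ 1 (mod 4), so (3/13) = +(13/3).
Reduce top mod 3: now compute (1/3).
Reached (1/3) = 1. Collecting the sign flips along the way, the symbol is -1.

-1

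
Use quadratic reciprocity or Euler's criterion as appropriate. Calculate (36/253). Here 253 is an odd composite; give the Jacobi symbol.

Pull out 2^2: since 253 ≡ 5 (mod 8), (2/253) = -1, so (2/253)^2 = +1.
Reciprocity: 9 ≡ 1 and 253 ≡ 1 (mod 4), so (9/253) = +(253/9).
Reduce top mod 9: now compute (1/9).
Reached (1/9) = 1. Collecting the sign flips along the way, the symbol is +1.

1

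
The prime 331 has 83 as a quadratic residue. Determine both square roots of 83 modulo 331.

Since 331 ≡ 3 (mod 4), a square root of 83 is 83^((331+1)/4) = 83^83 mod 331.
Repeated squaring: 83^2≡269, 83^4≡203, 83^8≡165, 83^16≡83, 83^32≡269, 83^64≡203 (mod 331).
83^83 = 83^(64+16+2+1) ≡ 165 (mod 331).
Check: 165² = 27225 ≡ 83 (mod 331). The two roots are 165 and 166.

165, 166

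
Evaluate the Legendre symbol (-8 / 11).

First reduce: -8 ≡ 3 (mod 11).
Reciprocity: 3 ≡ 3 and 11 ≡ 3 (mod 4), so (3/11) = −(11/3).
Reduce top mod 3: now compute (2/3).
Pull out 2: since 3 ≡ 3 (mod 8), (2/3) = -1.
Reached (1/3) = 1. Collecting the sign flips along the way, the symbol is +1.

1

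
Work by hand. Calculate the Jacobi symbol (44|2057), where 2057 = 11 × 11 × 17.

0

Pull out 2^2: since 2057 ≡ 1 (mod 8), (2/2057) = +1, so (2/2057)^2 = +1.
Reciprocity: 11 ≡ 3 and 2057 ≡ 1 (mod 4), so (11/2057) = +(2057/11).
Reduce top mod 11: now compute (0/11).
Top reduces to 0: gcd > 1, so the symbol is 0.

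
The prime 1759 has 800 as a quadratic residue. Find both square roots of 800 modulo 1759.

649, 1110

Since 1759 ≡ 3 (mod 4), a square root of 800 is 800^((1759+1)/4) = 800^440 mod 1759.
Repeated squaring: 800^2≡1483, 800^4≡539, 800^8≡286, 800^16≡882, 800^32≡446, 800^64≡149, 800^128≡1093, 800^256≡288 (mod 1759).
800^440 = 800^(256+128+32+16+8) ≡ 1110 (mod 1759).
Check: 1110² = 1232100 ≡ 800 (mod 1759). The two roots are 649 and 1110.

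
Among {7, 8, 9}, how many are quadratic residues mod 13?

(7/13) = -1 → non-residue.
(8/13) = -1 → non-residue.
(9/13) = +1 → QR.
Total quadratic residues among the 3: 1.

1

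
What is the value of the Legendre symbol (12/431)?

1

Pull out 2^2: since 431 ≡ 7 (mod 8), (2/431) = +1, so (2/431)^2 = +1.
Reciprocity: 3 ≡ 3 and 431 ≡ 3 (mod 4), so (3/431) = −(431/3).
Reduce top mod 3: now compute (2/3).
Pull out 2: since 3 ≡ 3 (mod 8), (2/3) = -1.
Reached (1/3) = 1. Collecting the sign flips along the way, the symbol is +1.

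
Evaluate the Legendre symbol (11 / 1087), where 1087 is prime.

Reciprocity: 11 ≡ 3 and 1087 ≡ 3 (mod 4), so (11/1087) = −(1087/11).
Reduce top mod 11: now compute (9/11).
Reciprocity: 9 ≡ 1 and 11 ≡ 3 (mod 4), so (9/11) = +(11/9).
Reduce top mod 9: now compute (2/9).
Pull out 2: since 9 ≡ 1 (mod 8), (2/9) = +1.
Reached (1/9) = 1. Collecting the sign flips along the way, the symbol is -1.

-1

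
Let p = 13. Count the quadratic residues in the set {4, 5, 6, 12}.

(4/13) = +1 → QR.
(5/13) = -1 → non-residue.
(6/13) = -1 → non-residue.
(12/13) = +1 → QR.
Total quadratic residues among the 4: 2.

2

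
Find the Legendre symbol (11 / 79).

1

Euler's criterion: (11/79) ≡ 11^39 (mod 79).
11^2 ≡ 42 (mod 79)
11^4 ≡ 26 (mod 79)
11^8 ≡ 44 (mod 79)
11^16 ≡ 40 (mod 79)
11^32 ≡ 20 (mod 79)
11^39 = 11^(32+4+2+1) ≡ 1 (mod 79).
Result is 1, so (11/79) = 1.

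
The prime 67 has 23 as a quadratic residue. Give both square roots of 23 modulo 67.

Since 67 ≡ 3 (mod 4), a square root of 23 is 23^((67+1)/4) = 23^17 mod 67.
Repeated squaring: 23^2≡60, 23^4≡49, 23^8≡56, 23^16≡54 (mod 67).
23^17 = 23^(16+1) ≡ 36 (mod 67).
Check: 36² = 1296 ≡ 23 (mod 67). The two roots are 31 and 36.

31, 36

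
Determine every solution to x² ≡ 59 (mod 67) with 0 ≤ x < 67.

27, 40

Since 67 ≡ 3 (mod 4), a square root of 59 is 59^((67+1)/4) = 59^17 mod 67.
Repeated squaring: 59^2≡64, 59^4≡9, 59^8≡14, 59^16≡62 (mod 67).
59^17 = 59^(16+1) ≡ 40 (mod 67).
Check: 40² = 1600 ≡ 59 (mod 67). The two roots are 27 and 40.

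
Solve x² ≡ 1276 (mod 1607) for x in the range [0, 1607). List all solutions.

Since 1607 ≡ 3 (mod 4), a square root of 1276 is 1276^((1607+1)/4) = 1276^402 mod 1607.
Repeated squaring: 1276^2≡285, 1276^4≡875, 1276^8≡693, 1276^16≡1363, 1276^32≡77, 1276^64≡1108, 1276^128≡1523, 1276^256≡628 (mod 1607).
1276^402 = 1276^(256+128+16+2) ≡ 1258 (mod 1607).
Check: 1258² = 1582564 ≡ 1276 (mod 1607). The two roots are 349 and 1258.

349, 1258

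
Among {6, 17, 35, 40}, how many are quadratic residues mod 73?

2

(6/73) = +1 → QR.
(17/73) = -1 → non-residue.
(35/73) = +1 → QR.
(40/73) = -1 → non-residue.
Total quadratic residues among the 4: 2.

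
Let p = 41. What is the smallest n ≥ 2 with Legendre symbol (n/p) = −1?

3

(2/41) = +1, so 2 is a residue.
(3/41) = −1, so 3 is the smallest positive non-residue mod 41.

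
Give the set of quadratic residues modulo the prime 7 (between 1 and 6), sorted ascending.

1, 2, 4

Square k = 1,…,3 (k and 7−k give the same square):
1²=1, 2²=4, 3²≡2 (mod 7).
So the quadratic residues mod 7 are {1, 2, 4}.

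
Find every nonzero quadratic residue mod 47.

1 2 3 4 6 7 8 9 12 14 16 17 18 21 24 25 27 28 32 34 36 37 42

Square k = 1,…,23 (k and 47−k give the same square):
1²=1, 2²=4, 3²=9, 4²=16, 5²=25, 6²=36, 7²≡2, 8²≡17, 9²≡34, 10²≡6, 11²≡27, 12²≡3, 13²≡28, 14²≡8, 15²≡37, 16²≡21, 17²≡7, 18²≡42, 19²≡32, 20²≡24, 21²≡18, 22²≡14, 23²≡12 (mod 47).
So the quadratic residues mod 47 are {1, 2, 3, 4, 6, 7, 8, 9, 12, 14, 16, 17, 18, 21, 24, 25, 27, 28, 32, 34, 36, 37, 42}.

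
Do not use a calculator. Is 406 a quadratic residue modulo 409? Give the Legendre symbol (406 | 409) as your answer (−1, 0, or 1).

1

Pull out 2: since 409 ≡ 1 (mod 8), (2/409) = +1.
Reciprocity: 203 ≡ 3 and 409 ≡ 1 (mod 4), so (203/409) = +(409/203).
Reduce top mod 203: now compute (3/203).
Reciprocity: 3 ≡ 3 and 203 ≡ 3 (mod 4), so (3/203) = −(203/3).
Reduce top mod 3: now compute (2/3).
Pull out 2: since 3 ≡ 3 (mod 8), (2/3) = -1.
Reached (1/3) = 1. Collecting the sign flips along the way, the symbol is +1.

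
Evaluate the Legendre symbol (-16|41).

1

First reduce: -16 ≡ 25 (mod 41).
Reciprocity: 25 ≡ 1 and 41 ≡ 1 (mod 4), so (25/41) = +(41/25).
Reduce top mod 25: now compute (16/25).
Pull out 2^4: since 25 ≡ 1 (mod 8), (2/25) = +1, so (2/25)^4 = +1.
Reached (1/25) = 1. Collecting the sign flips along the way, the symbol is +1.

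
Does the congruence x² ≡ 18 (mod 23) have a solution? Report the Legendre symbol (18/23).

1

Euler's criterion: (18/23) ≡ 18^11 (mod 23).
18^2 ≡ 2 (mod 23)
18^4 ≡ 4 (mod 23)
18^8 ≡ 16 (mod 23)
18^11 = 18^(8+2+1) ≡ 1 (mod 23).
Result is 1, so (18/23) = 1.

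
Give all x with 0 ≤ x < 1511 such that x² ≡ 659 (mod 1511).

Since 1511 ≡ 3 (mod 4), a square root of 659 is 659^((1511+1)/4) = 659^378 mod 1511.
Repeated squaring: 659^2≡624, 659^4≡1049, 659^8≡393, 659^16≡327, 659^32≡1159, 659^64≡2, 659^128≡4, 659^256≡16 (mod 1511).
659^378 = 659^(256+64+32+16+8+2) ≡ 1405 (mod 1511).
Check: 1405² = 1974025 ≡ 659 (mod 1511). The two roots are 106 and 1405.

106, 1405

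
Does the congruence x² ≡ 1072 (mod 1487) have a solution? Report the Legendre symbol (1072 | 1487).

1

Pull out 2^4: since 1487 ≡ 7 (mod 8), (2/1487) = +1, so (2/1487)^4 = +1.
Reciprocity: 67 ≡ 3 and 1487 ≡ 3 (mod 4), so (67/1487) = −(1487/67).
Reduce top mod 67: now compute (13/67).
Reciprocity: 13 ≡ 1 and 67 ≡ 3 (mod 4), so (13/67) = +(67/13).
Reduce top mod 13: now compute (2/13).
Pull out 2: since 13 ≡ 5 (mod 8), (2/13) = -1.
Reached (1/13) = 1. Collecting the sign flips along the way, the symbol is +1.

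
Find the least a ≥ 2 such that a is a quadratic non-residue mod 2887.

3

(2/2887) = +1, so 2 is a residue.
(3/2887) = −1, so 3 is the smallest positive non-residue mod 2887.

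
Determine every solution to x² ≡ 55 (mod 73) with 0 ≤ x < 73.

36, 37

73 ≡ 1 (mod 4), so we find a root by search.
Trying successive values, 36² = 1296 ≡ 55 (mod 73). The other root is 73 − 36 = 37.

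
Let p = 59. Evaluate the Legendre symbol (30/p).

-1

Pull out 2: since 59 ≡ 3 (mod 8), (2/59) = -1.
Reciprocity: 15 ≡ 3 and 59 ≡ 3 (mod 4), so (15/59) = −(59/15).
Reduce top mod 15: now compute (14/15).
Pull out 2: since 15 ≡ 7 (mod 8), (2/15) = +1.
Reciprocity: 7 ≡ 3 and 15 ≡ 3 (mod 4), so (7/15) = −(15/7).
Reduce top mod 7: now compute (1/7).
Reached (1/7) = 1. Collecting the sign flips along the way, the symbol is -1.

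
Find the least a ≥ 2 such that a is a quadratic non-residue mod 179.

(2/179) = −1, so 2 is the smallest positive non-residue mod 179.

2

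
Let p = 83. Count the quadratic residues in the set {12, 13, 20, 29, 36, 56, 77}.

(12/83) = +1 → QR.
(13/83) = -1 → non-residue.
(20/83) = -1 → non-residue.
(29/83) = +1 → QR.
(36/83) = +1 → QR.
(56/83) = -1 → non-residue.
(77/83) = +1 → QR.
Total quadratic residues among the 7: 4.

4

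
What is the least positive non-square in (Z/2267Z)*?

(2/2267) = −1, so 2 is the smallest positive non-residue mod 2267.

2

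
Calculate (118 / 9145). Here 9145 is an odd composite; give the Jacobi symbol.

0

Pull out 2: since 9145 ≡ 1 (mod 8), (2/9145) = +1.
Reciprocity: 59 ≡ 3 and 9145 ≡ 1 (mod 4), so (59/9145) = +(9145/59).
Reduce top mod 59: now compute (0/59).
Top reduces to 0: gcd > 1, so the symbol is 0.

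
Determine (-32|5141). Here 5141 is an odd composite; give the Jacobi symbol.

First reduce: -32 ≡ 5109 (mod 5141).
Reciprocity: 5109 ≡ 1 and 5141 ≡ 1 (mod 4), so (5109/5141) = +(5141/5109).
Reduce top mod 5109: now compute (32/5109).
Pull out 2^5: since 5109 ≡ 5 (mod 8), (2/5109) = -1, so (2/5109)^5 = -1.
Reached (1/5109) = 1. Collecting the sign flips along the way, the symbol is -1.

-1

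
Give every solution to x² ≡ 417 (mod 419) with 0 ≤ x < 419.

96, 323

Since 419 ≡ 3 (mod 4), a square root of 417 is 417^((419+1)/4) = 417^105 mod 419.
Repeated squaring: 417^2≡4, 417^4≡16, 417^8≡256, 417^16≡172, 417^32≡254, 417^64≡409 (mod 419).
417^105 = 417^(64+32+8+1) ≡ 323 (mod 419).
Check: 323² = 104329 ≡ 417 (mod 419). The two roots are 96 and 323.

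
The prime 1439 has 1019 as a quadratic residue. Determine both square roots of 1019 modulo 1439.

561, 878

Since 1439 ≡ 3 (mod 4), a square root of 1019 is 1019^((1439+1)/4) = 1019^360 mod 1439.
Repeated squaring: 1019^2≡842, 1019^4≡976, 1019^8≡1397, 1019^16≡325, 1019^32≡578, 1019^64≡236, 1019^128≡1014, 1019^256≡750 (mod 1439).
1019^360 = 1019^(256+64+32+8) ≡ 561 (mod 1439).
Check: 561² = 314721 ≡ 1019 (mod 1439). The two roots are 561 and 878.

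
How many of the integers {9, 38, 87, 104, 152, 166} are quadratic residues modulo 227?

4

(9/227) = +1 → QR.
(38/227) = -1 → non-residue.
(87/227) = +1 → QR.
(104/227) = +1 → QR.
(152/227) = -1 → non-residue.
(166/227) = +1 → QR.
Total quadratic residues among the 6: 4.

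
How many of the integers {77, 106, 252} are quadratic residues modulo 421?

(77/421) = +1 → QR.
(106/421) = +1 → QR.
(252/421) = +1 → QR.
Total quadratic residues among the 3: 3.

3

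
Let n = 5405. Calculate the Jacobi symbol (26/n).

-1

Pull out 2: since 5405 ≡ 5 (mod 8), (2/5405) = -1.
Reciprocity: 13 ≡ 1 and 5405 ≡ 1 (mod 4), so (13/5405) = +(5405/13).
Reduce top mod 13: now compute (10/13).
Pull out 2: since 13 ≡ 5 (mod 8), (2/13) = -1.
Reciprocity: 5 ≡ 1 and 13 ≡ 1 (mod 4), so (5/13) = +(13/5).
Reduce top mod 5: now compute (3/5).
Reciprocity: 3 ≡ 3 and 5 ≡ 1 (mod 4), so (3/5) = +(5/3).
Reduce top mod 3: now compute (2/3).
Pull out 2: since 3 ≡ 3 (mod 8), (2/3) = -1.
Reached (1/3) = 1. Collecting the sign flips along the way, the symbol is -1.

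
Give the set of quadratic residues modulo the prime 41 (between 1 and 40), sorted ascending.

1 2 4 5 8 9 10 16 18 20 21 23 25 31 32 33 36 37 39 40

Square k = 1,…,20 (k and 41−k give the same square):
1²=1, 2²=4, 3²=9, 4²=16, 5²=25, 6²=36, 7²≡8, 8²≡23, 9²≡40, 10²≡18, 11²≡39, 12²≡21, 13²≡5, 14²≡32, 15²≡20, 16²≡10, 17²≡2, 18²≡37, 19²≡33, 20²≡31 (mod 41).
So the quadratic residues mod 41 are {1, 2, 4, 5, 8, 9, 10, 16, 18, 20, 21, 23, 25, 31, 32, 33, 36, 37, 39, 40}.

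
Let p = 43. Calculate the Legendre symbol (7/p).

-1

Euler's criterion: (7/43) ≡ 7^21 (mod 43).
7^2 ≡ 6 (mod 43)
7^4 ≡ 36 (mod 43)
7^8 ≡ 6 (mod 43)
7^16 ≡ 36 (mod 43)
7^21 = 7^(16+4+1) ≡ 42 (mod 43).
Result is 42 ≡ −1, so (7/43) = −1.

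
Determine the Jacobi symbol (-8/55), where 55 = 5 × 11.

First reduce: -8 ≡ 47 (mod 55).
Reciprocity: 47 ≡ 3 and 55 ≡ 3 (mod 4), so (47/55) = −(55/47).
Reduce top mod 47: now compute (8/47).
Pull out 2^3: since 47 ≡ 7 (mod 8), (2/47) = +1, so (2/47)^3 = +1.
Reached (1/47) = 1. Collecting the sign flips along the way, the symbol is -1.

-1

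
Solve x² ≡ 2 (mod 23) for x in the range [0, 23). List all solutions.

5, 18

Since 23 ≡ 3 (mod 4), a square root of 2 is 2^((23+1)/4) = 2^6 mod 23.
Repeated squaring: 2^2≡4, 2^4≡16 (mod 23).
2^6 = 2^(4+2) ≡ 18 (mod 23).
Check: 18² = 324 ≡ 2 (mod 23). The two roots are 5 and 18.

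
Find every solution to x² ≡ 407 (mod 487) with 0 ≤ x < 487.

Since 487 ≡ 3 (mod 4), a square root of 407 is 407^((487+1)/4) = 407^122 mod 487.
Repeated squaring: 407^2≡69, 407^4≡378, 407^8≡193, 407^16≡237, 407^32≡164, 407^64≡111 (mod 487).
407^122 = 407^(64+32+16+8+2) ≡ 85 (mod 487).
Check: 85² = 7225 ≡ 407 (mod 487). The two roots are 85 and 402.

85, 402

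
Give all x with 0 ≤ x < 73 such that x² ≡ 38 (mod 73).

73 ≡ 1 (mod 4), so we find a root by search.
Trying successive values, 29² = 841 ≡ 38 (mod 73). The other root is 73 − 29 = 44.

29, 44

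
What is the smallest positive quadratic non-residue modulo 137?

3

(2/137) = +1, so 2 is a residue.
(3/137) = −1, so 3 is the smallest positive non-residue mod 137.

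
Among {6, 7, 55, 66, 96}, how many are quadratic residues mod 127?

(6/127) = -1 → non-residue.
(7/127) = -1 → non-residue.
(55/127) = -1 → non-residue.
(66/127) = -1 → non-residue.
(96/127) = -1 → non-residue.
Total quadratic residues among the 5: 0.

0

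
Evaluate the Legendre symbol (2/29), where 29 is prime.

-1

Euler's criterion: (2/29) ≡ 2^14 (mod 29).
2^2 ≡ 4 (mod 29)
2^4 ≡ 16 (mod 29)
2^8 ≡ 24 (mod 29)
2^14 = 2^(8+4+2) ≡ 28 (mod 29).
Result is 28 ≡ −1, so (2/29) = −1.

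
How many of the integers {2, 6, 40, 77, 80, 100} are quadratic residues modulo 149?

3

(2/149) = -1 → non-residue.
(6/149) = +1 → QR.
(40/149) = -1 → non-residue.
(77/149) = -1 → non-residue.
(80/149) = +1 → QR.
(100/149) = +1 → QR.
Total quadratic residues among the 6: 3.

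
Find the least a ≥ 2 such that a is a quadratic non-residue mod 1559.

17

(2/1559) = +1, so 2 is a residue.
(3/1559) = +1, so 3 is a residue.
(4/1559) = +1, so 4 is a residue.
(5/1559) = +1, so 5 is a residue.
(6/1559) = +1, so 6 is a residue.
(7/1559) = +1, so 7 is a residue.
(8/1559) = +1, so 8 is a residue.
(9/1559) = +1, so 9 is a residue.
(10/1559) = +1, so 10 is a residue.
(11/1559) = +1, so 11 is a residue.
(12/1559) = +1, so 12 is a residue.
(13/1559) = +1, so 13 is a residue.
(14/1559) = +1, so 14 is a residue.
(15/1559) = +1, so 15 is a residue.
(16/1559) = +1, so 16 is a residue.
(17/1559) = −1, so 17 is the smallest positive non-residue mod 1559.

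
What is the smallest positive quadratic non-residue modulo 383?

(2/383) = +1, so 2 is a residue.
(3/383) = +1, so 3 is a residue.
(4/383) = +1, so 4 is a residue.
(5/383) = −1, so 5 is the smallest positive non-residue mod 383.

5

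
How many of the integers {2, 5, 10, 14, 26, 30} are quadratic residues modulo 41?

3

(2/41) = +1 → QR.
(5/41) = +1 → QR.
(10/41) = +1 → QR.
(14/41) = -1 → non-residue.
(26/41) = -1 → non-residue.
(30/41) = -1 → non-residue.
Total quadratic residues among the 6: 3.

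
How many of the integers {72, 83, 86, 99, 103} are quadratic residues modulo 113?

(72/113) = +1 → QR.
(83/113) = +1 → QR.
(86/113) = -1 → non-residue.
(99/113) = +1 → QR.
(103/113) = -1 → non-residue.
Total quadratic residues among the 5: 3.

3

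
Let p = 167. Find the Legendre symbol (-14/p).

Euler's criterion: (-14/167) ≡ 153^83 (mod 167).
153^2 ≡ 29 (mod 167)
153^4 ≡ 6 (mod 167)
153^8 ≡ 36 (mod 167)
153^16 ≡ 127 (mod 167)
153^32 ≡ 97 (mod 167)
153^64 ≡ 57 (mod 167)
153^83 = 153^(64+16+2+1) ≡ 166 (mod 167).
Result is 166 ≡ −1, so (-14/167) = −1.

-1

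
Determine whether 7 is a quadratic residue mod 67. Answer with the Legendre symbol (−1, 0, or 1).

-1

Reciprocity: 7 ≡ 3 and 67 ≡ 3 (mod 4), so (7/67) = −(67/7).
Reduce top mod 7: now compute (4/7).
Pull out 2^2: since 7 ≡ 7 (mod 8), (2/7) = +1, so (2/7)^2 = +1.
Reached (1/7) = 1. Collecting the sign flips along the way, the symbol is -1.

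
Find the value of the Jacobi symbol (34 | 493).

0

Pull out 2: since 493 ≡ 5 (mod 8), (2/493) = -1.
Reciprocity: 17 ≡ 1 and 493 ≡ 1 (mod 4), so (17/493) = +(493/17).
Reduce top mod 17: now compute (0/17).
Top reduces to 0: gcd > 1, so the symbol is 0.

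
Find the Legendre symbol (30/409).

Pull out 2: since 409 ≡ 1 (mod 8), (2/409) = +1.
Reciprocity: 15 ≡ 3 and 409 ≡ 1 (mod 4), so (15/409) = +(409/15).
Reduce top mod 15: now compute (4/15).
Pull out 2^2: since 15 ≡ 7 (mod 8), (2/15) = +1, so (2/15)^2 = +1.
Reached (1/15) = 1. Collecting the sign flips along the way, the symbol is +1.

1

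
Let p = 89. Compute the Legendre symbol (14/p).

Euler's criterion: (14/89) ≡ 14^44 (mod 89).
14^2 ≡ 18 (mod 89)
14^4 ≡ 57 (mod 89)
14^8 ≡ 45 (mod 89)
14^16 ≡ 67 (mod 89)
14^32 ≡ 39 (mod 89)
14^44 = 14^(32+8+4) ≡ 88 (mod 89).
Result is 88 ≡ −1, so (14/89) = −1.

-1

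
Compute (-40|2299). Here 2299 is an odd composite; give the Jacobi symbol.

First reduce: -40 ≡ 2259 (mod 2299).
Reciprocity: 2259 ≡ 3 and 2299 ≡ 3 (mod 4), so (2259/2299) = −(2299/2259).
Reduce top mod 2259: now compute (40/2259).
Pull out 2^3: since 2259 ≡ 3 (mod 8), (2/2259) = -1, so (2/2259)^3 = -1.
Reciprocity: 5 ≡ 1 and 2259 ≡ 3 (mod 4), so (5/2259) = +(2259/5).
Reduce top mod 5: now compute (4/5).
Pull out 2^2: since 5 ≡ 5 (mod 8), (2/5) = -1, so (2/5)^2 = +1.
Reached (1/5) = 1. Collecting the sign flips along the way, the symbol is +1.

1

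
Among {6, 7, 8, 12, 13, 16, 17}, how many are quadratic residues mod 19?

(6/19) = +1 → QR.
(7/19) = +1 → QR.
(8/19) = -1 → non-residue.
(12/19) = -1 → non-residue.
(13/19) = -1 → non-residue.
(16/19) = +1 → QR.
(17/19) = +1 → QR.
Total quadratic residues among the 7: 4.

4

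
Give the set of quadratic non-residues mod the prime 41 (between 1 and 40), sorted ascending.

3 6 7 11 12 13 14 15 17 19 22 24 26 27 28 29 30 34 35 38

Square k = 1,…,20 (k and 41−k give the same square):
1²=1, 2²=4, 3²=9, 4²=16, 5²=25, 6²=36, 7²≡8, 8²≡23, 9²≡40, 10²≡18, 11²≡39, 12²≡21, 13²≡5, 14²≡32, 15²≡20, 16²≡10, 17²≡2, 18²≡37, 19²≡33, 20²≡31 (mod 41).
The residues are {1, 2, 4, 5, 8, 9, 10, 16, 18, 20, 21, 23, 25, 31, 32, 33, 36, 37, 39, 40}; the non-residues are the remaining 20 nonzero classes.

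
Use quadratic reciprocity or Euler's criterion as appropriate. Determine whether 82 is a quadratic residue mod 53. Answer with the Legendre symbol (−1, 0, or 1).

First reduce: 82 ≡ 29 (mod 53).
Reciprocity: 29 ≡ 1 and 53 ≡ 1 (mod 4), so (29/53) = +(53/29).
Reduce top mod 29: now compute (24/29).
Pull out 2^3: since 29 ≡ 5 (mod 8), (2/29) = -1, so (2/29)^3 = -1.
Reciprocity: 3 ≡ 3 and 29 ≡ 1 (mod 4), so (3/29) = +(29/3).
Reduce top mod 3: now compute (2/3).
Pull out 2: since 3 ≡ 3 (mod 8), (2/3) = -1.
Reached (1/3) = 1. Collecting the sign flips along the way, the symbol is +1.

1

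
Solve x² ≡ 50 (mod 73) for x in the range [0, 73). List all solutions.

14, 59

73 ≡ 1 (mod 4), so we find a root by search.
Trying successive values, 14² = 196 ≡ 50 (mod 73). The other root is 73 − 14 = 59.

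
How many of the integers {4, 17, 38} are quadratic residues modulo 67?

(4/67) = +1 → QR.
(17/67) = +1 → QR.
(38/67) = -1 → non-residue.
Total quadratic residues among the 3: 2.

2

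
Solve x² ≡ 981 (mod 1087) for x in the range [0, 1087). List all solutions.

73, 1014

Since 1087 ≡ 3 (mod 4), a square root of 981 is 981^((1087+1)/4) = 981^272 mod 1087.
Repeated squaring: 981^2≡366, 981^4≡255, 981^8≡892, 981^16≡1067, 981^32≡400, 981^64≡211, 981^128≡1041, 981^256≡1029 (mod 1087).
981^272 = 981^(256+16) ≡ 73 (mod 1087).
Check: 73² = 5329 ≡ 981 (mod 1087). The two roots are 73 and 1014.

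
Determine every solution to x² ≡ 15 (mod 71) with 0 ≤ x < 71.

21, 50

Since 71 ≡ 3 (mod 4), a square root of 15 is 15^((71+1)/4) = 15^18 mod 71.
Repeated squaring: 15^2≡12, 15^4≡2, 15^8≡4, 15^16≡16 (mod 71).
15^18 = 15^(16+2) ≡ 50 (mod 71).
Check: 50² = 2500 ≡ 15 (mod 71). The two roots are 21 and 50.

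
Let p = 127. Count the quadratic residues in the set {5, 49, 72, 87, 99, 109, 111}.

(5/127) = -1 → non-residue.
(49/127) = +1 → QR.
(72/127) = +1 → QR.
(87/127) = +1 → QR.
(99/127) = +1 → QR.
(109/127) = -1 → non-residue.
(111/127) = -1 → non-residue.
Total quadratic residues among the 7: 4.

4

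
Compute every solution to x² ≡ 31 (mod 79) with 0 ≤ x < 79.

Since 79 ≡ 3 (mod 4), a square root of 31 is 31^((79+1)/4) = 31^20 mod 79.
Repeated squaring: 31^2≡13, 31^4≡11, 31^8≡42, 31^16≡26 (mod 79).
31^20 = 31^(16+4) ≡ 49 (mod 79).
Check: 49² = 2401 ≡ 31 (mod 79). The two roots are 30 and 49.

30, 49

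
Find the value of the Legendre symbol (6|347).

Euler's criterion: (6/347) ≡ 6^173 (mod 347).
6^2 ≡ 36 (mod 347)
6^4 ≡ 255 (mod 347)
6^8 ≡ 136 (mod 347)
6^16 ≡ 105 (mod 347)
6^32 ≡ 268 (mod 347)
6^64 ≡ 342 (mod 347)
6^128 ≡ 25 (mod 347)
6^173 = 6^(128+32+8+4+1) ≡ 346 (mod 347).
Result is 346 ≡ −1, so (6/347) = −1.

-1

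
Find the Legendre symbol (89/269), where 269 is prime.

1

Reciprocity: 89 ≡ 1 and 269 ≡ 1 (mod 4), so (89/269) = +(269/89).
Reduce top mod 89: now compute (2/89).
Pull out 2: since 89 ≡ 1 (mod 8), (2/89) = +1.
Reached (1/89) = 1. Collecting the sign flips along the way, the symbol is +1.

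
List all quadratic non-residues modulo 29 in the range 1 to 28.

2, 3, 8, 10, 11, 12, 14, 15, 17, 18, 19, 21, 26, 27

Square k = 1,…,14 (k and 29−k give the same square):
1²=1, 2²=4, 3²=9, 4²=16, 5²=25, 6²≡7, 7²≡20, 8²≡6, 9²≡23, 10²≡13, 11²≡5, 12²≡28, 13²≡24, 14²≡22 (mod 29).
The residues are {1, 4, 5, 6, 7, 9, 13, 16, 20, 22, 23, 24, 25, 28}; the non-residues are the remaining 14 nonzero classes.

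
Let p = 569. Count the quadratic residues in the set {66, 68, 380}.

2

(66/569) = +1 → QR.
(68/569) = +1 → QR.
(380/569) = -1 → non-residue.
Total quadratic residues among the 3: 2.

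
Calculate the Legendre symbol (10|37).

Euler's criterion: (10/37) ≡ 10^18 (mod 37).
10^2 ≡ 26 (mod 37)
10^4 ≡ 10 (mod 37)
10^8 ≡ 26 (mod 37)
10^16 ≡ 10 (mod 37)
10^18 = 10^(16+2) ≡ 1 (mod 37).
Result is 1, so (10/37) = 1.

1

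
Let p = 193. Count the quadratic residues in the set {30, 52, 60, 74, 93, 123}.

1

(30/193) = -1 → non-residue.
(52/193) = -1 → non-residue.
(60/193) = -1 → non-residue.
(74/193) = -1 → non-residue.
(93/193) = +1 → QR.
(123/193) = -1 → non-residue.
Total quadratic residues among the 6: 1.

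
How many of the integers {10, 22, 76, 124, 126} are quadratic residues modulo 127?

(10/127) = -1 → non-residue.
(22/127) = +1 → QR.
(76/127) = +1 → QR.
(124/127) = +1 → QR.
(126/127) = -1 → non-residue.
Total quadratic residues among the 5: 3.

3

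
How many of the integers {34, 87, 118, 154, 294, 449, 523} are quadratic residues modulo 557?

2

(34/557) = -1 → non-residue.
(87/557) = -1 → non-residue.
(118/557) = -1 → non-residue.
(154/557) = +1 → QR.
(294/557) = +1 → QR.
(449/557) = -1 → non-residue.
(523/557) = -1 → non-residue.
Total quadratic residues among the 7: 2.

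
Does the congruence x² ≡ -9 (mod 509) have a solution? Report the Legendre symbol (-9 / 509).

1

First reduce: -9 ≡ 500 (mod 509).
Pull out 2^2: since 509 ≡ 5 (mod 8), (2/509) = -1, so (2/509)^2 = +1.
Reciprocity: 125 ≡ 1 and 509 ≡ 1 (mod 4), so (125/509) = +(509/125).
Reduce top mod 125: now compute (9/125).
Reciprocity: 9 ≡ 1 and 125 ≡ 1 (mod 4), so (9/125) = +(125/9).
Reduce top mod 9: now compute (8/9).
Pull out 2^3: since 9 ≡ 1 (mod 8), (2/9) = +1, so (2/9)^3 = +1.
Reached (1/9) = 1. Collecting the sign flips along the way, the symbol is +1.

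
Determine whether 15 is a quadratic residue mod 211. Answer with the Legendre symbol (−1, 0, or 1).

Euler's criterion: (15/211) ≡ 15^105 (mod 211).
15^2 ≡ 14 (mod 211)
15^4 ≡ 196 (mod 211)
15^8 ≡ 14 (mod 211)
15^16 ≡ 196 (mod 211)
15^32 ≡ 14 (mod 211)
15^64 ≡ 196 (mod 211)
15^105 = 15^(64+32+8+1) ≡ 210 (mod 211).
Result is 210 ≡ −1, so (15/211) = −1.

-1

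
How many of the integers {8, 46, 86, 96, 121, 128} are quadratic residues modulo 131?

(8/131) = -1 → non-residue.
(46/131) = +1 → QR.
(86/131) = -1 → non-residue.
(96/131) = -1 → non-residue.
(121/131) = +1 → QR.
(128/131) = -1 → non-residue.
Total quadratic residues among the 6: 2.

2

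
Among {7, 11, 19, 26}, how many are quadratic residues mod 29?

1

(7/29) = +1 → QR.
(11/29) = -1 → non-residue.
(19/29) = -1 → non-residue.
(26/29) = -1 → non-residue.
Total quadratic residues among the 4: 1.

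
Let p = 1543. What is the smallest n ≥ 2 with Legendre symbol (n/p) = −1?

(2/1543) = +1, so 2 is a residue.
(3/1543) = −1, so 3 is the smallest positive non-residue mod 1543.

3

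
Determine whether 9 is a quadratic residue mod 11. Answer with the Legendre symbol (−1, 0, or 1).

Reciprocity: 9 ≡ 1 and 11 ≡ 3 (mod 4), so (9/11) = +(11/9).
Reduce top mod 9: now compute (2/9).
Pull out 2: since 9 ≡ 1 (mod 8), (2/9) = +1.
Reached (1/9) = 1. Collecting the sign flips along the way, the symbol is +1.

1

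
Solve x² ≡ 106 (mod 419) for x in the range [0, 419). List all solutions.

Since 419 ≡ 3 (mod 4), a square root of 106 is 106^((419+1)/4) = 106^105 mod 419.
Repeated squaring: 106^2≡342, 106^4≡63, 106^8≡198, 106^16≡237, 106^32≡23, 106^64≡110 (mod 419).
106^105 = 106^(64+32+8+1) ≡ 189 (mod 419).
Check: 189² = 35721 ≡ 106 (mod 419). The two roots are 189 and 230.

189, 230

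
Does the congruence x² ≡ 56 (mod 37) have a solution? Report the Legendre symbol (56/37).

-1

First reduce: 56 ≡ 19 (mod 37).
Reciprocity: 19 ≡ 3 and 37 ≡ 1 (mod 4), so (19/37) = +(37/19).
Reduce top mod 19: now compute (18/19).
Pull out 2: since 19 ≡ 3 (mod 8), (2/19) = -1.
Reciprocity: 9 ≡ 1 and 19 ≡ 3 (mod 4), so (9/19) = +(19/9).
Reduce top mod 9: now compute (1/9).
Reached (1/9) = 1. Collecting the sign flips along the way, the symbol is -1.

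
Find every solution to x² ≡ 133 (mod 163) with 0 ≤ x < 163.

Since 163 ≡ 3 (mod 4), a square root of 133 is 133^((163+1)/4) = 133^41 mod 163.
Repeated squaring: 133^2≡85, 133^4≡53, 133^8≡38, 133^16≡140, 133^32≡40 (mod 163).
133^41 = 133^(32+8+1) ≡ 40 (mod 163).
Check: 40² = 1600 ≡ 133 (mod 163). The two roots are 40 and 123.

40, 123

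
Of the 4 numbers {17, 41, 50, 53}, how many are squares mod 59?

(17/59) = +1 → QR.
(41/59) = +1 → QR.
(50/59) = -1 → non-residue.
(53/59) = +1 → QR.
Total quadratic residues among the 4: 3.

3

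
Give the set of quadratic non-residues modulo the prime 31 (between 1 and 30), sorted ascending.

3 6 11 12 13 15 17 21 22 23 24 26 27 29 30

Square k = 1,…,15 (k and 31−k give the same square):
1²=1, 2²=4, 3²=9, 4²=16, 5²=25, 6²≡5, 7²≡18, 8²≡2, 9²≡19, 10²≡7, 11²≡28, 12²≡20, 13²≡14, 14²≡10, 15²≡8 (mod 31).
The residues are {1, 2, 4, 5, 7, 8, 9, 10, 14, 16, 18, 19, 20, 25, 28}; the non-residues are the remaining 15 nonzero classes.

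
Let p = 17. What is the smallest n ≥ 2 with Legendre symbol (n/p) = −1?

(2/17) = +1, so 2 is a residue.
(3/17) = −1, so 3 is the smallest positive non-residue mod 17.

3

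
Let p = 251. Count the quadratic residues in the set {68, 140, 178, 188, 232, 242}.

(68/251) = +1 → QR.
(140/251) = +1 → QR.
(178/251) = -1 → non-residue.
(188/251) = -1 → non-residue.
(232/251) = +1 → QR.
(242/251) = -1 → non-residue.
Total quadratic residues among the 6: 3.

3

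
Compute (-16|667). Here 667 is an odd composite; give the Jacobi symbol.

-1

First reduce: -16 ≡ 651 (mod 667).
Reciprocity: 651 ≡ 3 and 667 ≡ 3 (mod 4), so (651/667) = −(667/651).
Reduce top mod 651: now compute (16/651).
Pull out 2^4: since 651 ≡ 3 (mod 8), (2/651) = -1, so (2/651)^4 = +1.
Reached (1/651) = 1. Collecting the sign flips along the way, the symbol is -1.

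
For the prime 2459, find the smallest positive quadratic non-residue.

(2/2459) = −1, so 2 is the smallest positive non-residue mod 2459.

2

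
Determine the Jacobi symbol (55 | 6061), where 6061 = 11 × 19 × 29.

0

Reciprocity: 55 ≡ 3 and 6061 ≡ 1 (mod 4), so (55/6061) = +(6061/55).
Reduce top mod 55: now compute (11/55).
Reciprocity: 11 ≡ 3 and 55 ≡ 3 (mod 4), so (11/55) = −(55/11).
Reduce top mod 11: now compute (0/11).
Top reduces to 0: gcd > 1, so the symbol is 0.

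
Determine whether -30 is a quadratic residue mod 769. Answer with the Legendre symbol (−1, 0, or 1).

Euler's criterion: (-30/769) ≡ 739^384 (mod 769).
739^2 ≡ 131 (mod 769)
739^4 ≡ 243 (mod 769)
739^8 ≡ 605 (mod 769)
739^16 ≡ 750 (mod 769)
739^32 ≡ 361 (mod 769)
739^64 ≡ 360 (mod 769)
739^128 ≡ 408 (mod 769)
739^256 ≡ 360 (mod 769)
739^384 = 739^(256+128) ≡ 1 (mod 769).
Result is 1, so (-30/769) = 1.

1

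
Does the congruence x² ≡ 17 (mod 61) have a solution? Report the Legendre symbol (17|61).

-1

Reciprocity: 17 ≡ 1 and 61 ≡ 1 (mod 4), so (17/61) = +(61/17).
Reduce top mod 17: now compute (10/17).
Pull out 2: since 17 ≡ 1 (mod 8), (2/17) = +1.
Reciprocity: 5 ≡ 1 and 17 ≡ 1 (mod 4), so (5/17) = +(17/5).
Reduce top mod 5: now compute (2/5).
Pull out 2: since 5 ≡ 5 (mod 8), (2/5) = -1.
Reached (1/5) = 1. Collecting the sign flips along the way, the symbol is -1.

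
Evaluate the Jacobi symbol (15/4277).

1

Reciprocity: 15 ≡ 3 and 4277 ≡ 1 (mod 4), so (15/4277) = +(4277/15).
Reduce top mod 15: now compute (2/15).
Pull out 2: since 15 ≡ 7 (mod 8), (2/15) = +1.
Reached (1/15) = 1. Collecting the sign flips along the way, the symbol is +1.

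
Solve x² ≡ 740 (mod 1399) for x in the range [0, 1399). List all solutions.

127, 1272

Since 1399 ≡ 3 (mod 4), a square root of 740 is 740^((1399+1)/4) = 740^350 mod 1399.
Repeated squaring: 740^2≡591, 740^4≡930, 740^8≡318, 740^16≡396, 740^32≡128, 740^64≡995, 740^128≡932, 740^256≡1244 (mod 1399).
740^350 = 740^(256+64+16+8+4+2) ≡ 1272 (mod 1399).
Check: 1272² = 1617984 ≡ 740 (mod 1399). The two roots are 127 and 1272.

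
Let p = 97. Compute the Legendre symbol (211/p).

First reduce: 211 ≡ 17 (mod 97).
Reciprocity: 17 ≡ 1 and 97 ≡ 1 (mod 4), so (17/97) = +(97/17).
Reduce top mod 17: now compute (12/17).
Pull out 2^2: since 17 ≡ 1 (mod 8), (2/17) = +1, so (2/17)^2 = +1.
Reciprocity: 3 ≡ 3 and 17 ≡ 1 (mod 4), so (3/17) = +(17/3).
Reduce top mod 3: now compute (2/3).
Pull out 2: since 3 ≡ 3 (mod 8), (2/3) = -1.
Reached (1/3) = 1. Collecting the sign flips along the way, the symbol is -1.

-1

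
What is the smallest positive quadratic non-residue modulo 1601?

3

(2/1601) = +1, so 2 is a residue.
(3/1601) = −1, so 3 is the smallest positive non-residue mod 1601.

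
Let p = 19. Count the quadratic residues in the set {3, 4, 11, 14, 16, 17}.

(3/19) = -1 → non-residue.
(4/19) = +1 → QR.
(11/19) = +1 → QR.
(14/19) = -1 → non-residue.
(16/19) = +1 → QR.
(17/19) = +1 → QR.
Total quadratic residues among the 6: 4.

4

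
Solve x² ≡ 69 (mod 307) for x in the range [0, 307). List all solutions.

Since 307 ≡ 3 (mod 4), a square root of 69 is 69^((307+1)/4) = 69^77 mod 307.
Repeated squaring: 69^2≡156, 69^4≡83, 69^8≡135, 69^16≡112, 69^32≡264, 69^64≡7 (mod 307).
69^77 = 69^(64+8+4+1) ≡ 219 (mod 307).
Check: 219² = 47961 ≡ 69 (mod 307). The two roots are 88 and 219.

88, 219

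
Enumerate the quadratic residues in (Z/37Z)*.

Square k = 1,…,18 (k and 37−k give the same square):
1²=1, 2²=4, 3²=9, 4²=16, 5²=25, 6²=36, 7²≡12, 8²≡27, 9²≡7, 10²≡26, 11²≡10, 12²≡33, 13²≡21, 14²≡11, 15²≡3, 16²≡34, 17²≡30, 18²≡28 (mod 37).
So the quadratic residues mod 37 are {1, 3, 4, 7, 9, 10, 11, 12, 16, 21, 25, 26, 27, 28, 30, 33, 34, 36}.

1, 3, 4, 7, 9, 10, 11, 12, 16, 21, 25, 26, 27, 28, 30, 33, 34, 36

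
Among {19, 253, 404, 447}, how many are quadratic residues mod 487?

(19/487) = +1 → QR.
(253/487) = +1 → QR.
(404/487) = -1 → non-residue.
(447/487) = +1 → QR.
Total quadratic residues among the 4: 3.

3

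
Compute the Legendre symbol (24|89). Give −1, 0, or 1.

Euler's criterion: (24/89) ≡ 24^44 (mod 89).
24^2 ≡ 42 (mod 89)
24^4 ≡ 73 (mod 89)
24^8 ≡ 78 (mod 89)
24^16 ≡ 32 (mod 89)
24^32 ≡ 45 (mod 89)
24^44 = 24^(32+8+4) ≡ 88 (mod 89).
Result is 88 ≡ −1, so (24/89) = −1.

-1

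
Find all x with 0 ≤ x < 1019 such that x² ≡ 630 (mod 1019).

99, 920

Since 1019 ≡ 3 (mod 4), a square root of 630 is 630^((1019+1)/4) = 630^255 mod 1019.
Repeated squaring: 630^2≡509, 630^4≡255, 630^8≡828, 630^16≡816, 630^32≡449, 630^64≡858, 630^128≡446 (mod 1019).
630^255 = 630^(128+64+32+16+8+4+2+1) ≡ 99 (mod 1019).
Check: 99² = 9801 ≡ 630 (mod 1019). The two roots are 99 and 920.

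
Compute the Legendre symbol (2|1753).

1

Pull out 2: since 1753 ≡ 1 (mod 8), (2/1753) = +1.
Reached (1/1753) = 1. Collecting the sign flips along the way, the symbol is +1.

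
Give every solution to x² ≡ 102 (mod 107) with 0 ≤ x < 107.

Since 107 ≡ 3 (mod 4), a square root of 102 is 102^((107+1)/4) = 102^27 mod 107.
Repeated squaring: 102^2≡25, 102^4≡90, 102^8≡75, 102^16≡61 (mod 107).
102^27 = 102^(16+8+2+1) ≡ 40 (mod 107).
Check: 40² = 1600 ≡ 102 (mod 107). The two roots are 40 and 67.

40, 67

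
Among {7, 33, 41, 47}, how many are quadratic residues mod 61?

2

(7/61) = -1 → non-residue.
(33/61) = -1 → non-residue.
(41/61) = +1 → QR.
(47/61) = +1 → QR.
Total quadratic residues among the 4: 2.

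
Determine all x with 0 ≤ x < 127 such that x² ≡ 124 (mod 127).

Since 127 ≡ 3 (mod 4), a square root of 124 is 124^((127+1)/4) = 124^32 mod 127.
Repeated squaring: 124^2≡9, 124^4≡81, 124^8≡84, 124^16≡71, 124^32≡88 (mod 127).
124^32 = 124^(32) ≡ 88 (mod 127).
Check: 88² = 7744 ≡ 124 (mod 127). The two roots are 39 and 88.

39, 88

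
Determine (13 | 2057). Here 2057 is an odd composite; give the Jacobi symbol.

1

Reciprocity: 13 ≡ 1 and 2057 ≡ 1 (mod 4), so (13/2057) = +(2057/13).
Reduce top mod 13: now compute (3/13).
Reciprocity: 3 ≡ 3 and 13 ≡ 1 (mod 4), so (3/13) = +(13/3).
Reduce top mod 3: now compute (1/3).
Reached (1/3) = 1. Collecting the sign flips along the way, the symbol is +1.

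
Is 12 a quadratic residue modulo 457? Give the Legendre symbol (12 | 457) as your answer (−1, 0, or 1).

Euler's criterion: (12/457) ≡ 12^228 (mod 457).
12^2 ≡ 144 (mod 457)
12^4 ≡ 171 (mod 457)
12^8 ≡ 450 (mod 457)
12^16 ≡ 49 (mod 457)
12^32 ≡ 116 (mod 457)
12^64 ≡ 203 (mod 457)
12^128 ≡ 79 (mod 457)
12^228 = 12^(128+64+32+4) ≡ 1 (mod 457).
Result is 1, so (12/457) = 1.

1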